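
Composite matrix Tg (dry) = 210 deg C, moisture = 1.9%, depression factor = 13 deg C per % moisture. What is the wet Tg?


Tg_wet = Tg_dry - k*moisture = 210 - 13*1.9 = 185.3 deg C

185.3 deg C


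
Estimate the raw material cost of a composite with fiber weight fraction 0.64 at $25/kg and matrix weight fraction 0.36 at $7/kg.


Cost = cost_f*Wf + cost_m*Wm = 25*0.64 + 7*0.36 = $18.52/kg

$18.52/kg


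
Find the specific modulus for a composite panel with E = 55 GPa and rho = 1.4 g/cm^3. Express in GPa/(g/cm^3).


Specific stiffness = E/rho = 55/1.4 = 39.3 GPa/(g/cm^3)

39.3 GPa/(g/cm^3)


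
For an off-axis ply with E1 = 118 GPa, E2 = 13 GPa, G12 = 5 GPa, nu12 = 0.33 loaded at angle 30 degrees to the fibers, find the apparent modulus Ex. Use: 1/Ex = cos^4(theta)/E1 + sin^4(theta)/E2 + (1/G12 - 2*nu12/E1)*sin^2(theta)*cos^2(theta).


cos^4(30) = 0.5625, sin^4(30) = 0.0625, sin^2(30)*cos^2(30) = 0.1875
1/G12 - 2*nu12/E1 = 1/5 - 2*0.33/118 = 0.194407 GPa^-1
1/Ex = 0.5625/118 + 0.0625/13 + 0.194407*0.1875 = 0.0460259 GPa^-1
Ex = 21.73 GPa

21.73 GPa


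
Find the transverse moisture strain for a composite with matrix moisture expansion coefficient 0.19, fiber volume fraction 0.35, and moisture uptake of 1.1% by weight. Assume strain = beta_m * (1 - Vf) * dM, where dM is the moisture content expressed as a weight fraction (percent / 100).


dM = 1.1/100 = 0.011
strain = beta_m * (1-Vf) * dM = 0.19 * 0.65 * 0.011 = 0.0013585

0.0013585


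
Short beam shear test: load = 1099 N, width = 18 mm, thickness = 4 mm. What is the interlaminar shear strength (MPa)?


ILSS = 3F/(4bh) = 3*1099/(4*18*4) = 11.45 MPa

11.45 MPa


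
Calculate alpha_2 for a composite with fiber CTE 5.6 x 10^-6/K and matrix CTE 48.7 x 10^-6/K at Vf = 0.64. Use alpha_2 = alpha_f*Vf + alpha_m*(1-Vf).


alpha_2 = alpha_f*Vf + alpha_m*(1-Vf) = 5.6*0.64 + 48.7*0.36 = 21.1 x 10^-6/K

21.1 x 10^-6/K


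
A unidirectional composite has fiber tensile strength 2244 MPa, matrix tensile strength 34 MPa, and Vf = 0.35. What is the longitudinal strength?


sigma_1 = sigma_f*Vf + sigma_m*(1-Vf) = 2244*0.35 + 34*0.65 = 807.5 MPa

807.5 MPa


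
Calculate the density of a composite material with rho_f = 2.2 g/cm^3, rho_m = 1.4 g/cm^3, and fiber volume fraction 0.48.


rho_c = rho_f*Vf + rho_m*(1-Vf) = 2.2*0.48 + 1.4*0.52 = 1.784 g/cm^3

1.784 g/cm^3


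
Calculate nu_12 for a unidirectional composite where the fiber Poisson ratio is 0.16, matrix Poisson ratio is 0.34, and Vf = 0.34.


nu_12 = nu_f*Vf + nu_m*(1-Vf) = 0.16*0.34 + 0.34*0.66 = 0.2788

0.2788


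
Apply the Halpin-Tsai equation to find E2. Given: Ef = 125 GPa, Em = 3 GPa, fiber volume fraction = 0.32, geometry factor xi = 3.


eta = (Ef/Em - 1)/(Ef/Em + xi) = (41.6667 - 1)/(41.6667 + 3) = 0.9104
E2 = Em*(1+xi*eta*Vf)/(1-eta*Vf) = 7.93 GPa

7.93 GPa


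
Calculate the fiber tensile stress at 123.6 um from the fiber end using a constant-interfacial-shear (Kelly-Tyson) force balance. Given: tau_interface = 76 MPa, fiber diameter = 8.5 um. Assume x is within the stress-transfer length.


Force balance: sigma_f * (pi*d^2/4) = tau * (pi*d) * x  ->  sigma_f = 4 * tau * x / d
sigma_f = 4 * 76 * 123.6 / 8.5 = 4420.5 MPa

4420.5 MPa


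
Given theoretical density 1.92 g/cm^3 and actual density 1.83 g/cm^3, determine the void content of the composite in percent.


Void% = (rho_theo - rho_actual)/rho_theo * 100 = (1.92 - 1.83)/1.92 * 100 = 4.69%

4.69%


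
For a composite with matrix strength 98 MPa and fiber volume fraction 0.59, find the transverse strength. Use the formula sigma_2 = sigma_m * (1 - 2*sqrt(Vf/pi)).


factor = 1 - 2*sqrt(0.59/pi) = 0.1333
sigma_2 = 98 * 0.1333 = 13.06 MPa

13.06 MPa


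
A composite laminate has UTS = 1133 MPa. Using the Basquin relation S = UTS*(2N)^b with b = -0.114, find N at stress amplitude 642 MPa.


N = 0.5 * (S/UTS)^(1/b) = 0.5 * (642/1133)^(1/-0.114) = 72.9391 cycles

72.9391 cycles


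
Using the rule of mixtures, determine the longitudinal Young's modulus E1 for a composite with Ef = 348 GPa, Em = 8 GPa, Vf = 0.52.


E1 = Ef*Vf + Em*(1-Vf) = 348*0.52 + 8*0.48 = 184.8 GPa

184.8 GPa


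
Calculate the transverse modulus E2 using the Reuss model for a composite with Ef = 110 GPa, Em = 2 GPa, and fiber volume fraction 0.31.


1/E2 = Vf/Ef + (1-Vf)/Em = 0.31/110 + 0.69/2
E2 = 2.88 GPa

2.88 GPa


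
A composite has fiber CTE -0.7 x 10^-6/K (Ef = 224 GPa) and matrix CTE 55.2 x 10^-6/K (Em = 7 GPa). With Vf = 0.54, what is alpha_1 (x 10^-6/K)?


E1 = Ef*Vf + Em*(1-Vf) = 124.18
alpha_1 = (alpha_f*Ef*Vf + alpha_m*Em*(1-Vf))/E1 = 0.75 x 10^-6/K

0.75 x 10^-6/K


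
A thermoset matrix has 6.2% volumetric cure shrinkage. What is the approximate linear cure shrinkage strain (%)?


Linear shrinkage ≈ vol_shrink/3 = 6.2/3 = 2.067%

2.067%


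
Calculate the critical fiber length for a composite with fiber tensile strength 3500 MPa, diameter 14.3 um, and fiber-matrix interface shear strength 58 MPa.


Lc = sigma_f * d / (2 * tau_i) = 3500 * 14.3 / (2 * 58) = 431.5 um

431.5 um


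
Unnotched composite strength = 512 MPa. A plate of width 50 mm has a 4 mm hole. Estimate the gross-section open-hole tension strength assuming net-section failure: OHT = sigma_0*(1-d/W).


OHT = sigma_0*(1-d/W) = 512*(1-4/50) = 471.0 MPa

471.0 MPa


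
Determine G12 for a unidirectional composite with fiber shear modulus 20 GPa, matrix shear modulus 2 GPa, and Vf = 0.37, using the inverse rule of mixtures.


1/G12 = Vf/Gf + (1-Vf)/Gm = 0.37/20 + 0.63/2
G12 = 3.0 GPa

3.0 GPa


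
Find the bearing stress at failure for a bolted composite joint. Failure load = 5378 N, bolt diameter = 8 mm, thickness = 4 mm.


sigma_br = F/(d*h) = 5378/(8*4) = 168.1 MPa

168.1 MPa


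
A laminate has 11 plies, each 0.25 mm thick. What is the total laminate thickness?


h = n * t_ply = 11 * 0.25 = 2.75 mm

2.75 mm


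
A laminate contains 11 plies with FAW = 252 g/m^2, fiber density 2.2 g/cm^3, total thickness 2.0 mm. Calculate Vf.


Vf = n * FAW / (rho_f * h * 1000) = 11 * 252 / (2.2 * 2.0 * 1000) = 0.63

0.63


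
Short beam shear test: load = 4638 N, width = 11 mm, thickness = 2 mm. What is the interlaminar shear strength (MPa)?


ILSS = 3F/(4bh) = 3*4638/(4*11*2) = 158.11 MPa

158.11 MPa


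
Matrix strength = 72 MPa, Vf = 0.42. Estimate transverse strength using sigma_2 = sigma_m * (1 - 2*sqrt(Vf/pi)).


factor = 1 - 2*sqrt(0.42/pi) = 0.2687
sigma_2 = 72 * 0.2687 = 19.35 MPa

19.35 MPa


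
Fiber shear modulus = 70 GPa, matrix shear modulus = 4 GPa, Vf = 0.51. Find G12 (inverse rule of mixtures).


1/G12 = Vf/Gf + (1-Vf)/Gm = 0.51/70 + 0.49/4
G12 = 7.71 GPa

7.71 GPa


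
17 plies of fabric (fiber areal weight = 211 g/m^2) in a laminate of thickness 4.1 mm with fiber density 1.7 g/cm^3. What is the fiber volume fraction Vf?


Vf = n * FAW / (rho_f * h * 1000) = 17 * 211 / (1.7 * 4.1 * 1000) = 0.5146

0.5146


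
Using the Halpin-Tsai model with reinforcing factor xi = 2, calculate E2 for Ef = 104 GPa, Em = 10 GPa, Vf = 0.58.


eta = (Ef/Em - 1)/(Ef/Em + xi) = (10.4 - 1)/(10.4 + 2) = 0.7581
E2 = Em*(1+xi*eta*Vf)/(1-eta*Vf) = 33.54 GPa

33.54 GPa


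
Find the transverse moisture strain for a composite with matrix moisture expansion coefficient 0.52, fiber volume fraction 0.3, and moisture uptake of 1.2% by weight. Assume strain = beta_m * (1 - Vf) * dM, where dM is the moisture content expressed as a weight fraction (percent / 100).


dM = 1.2/100 = 0.012
strain = beta_m * (1-Vf) * dM = 0.52 * 0.7 * 0.012 = 0.004368

0.004368


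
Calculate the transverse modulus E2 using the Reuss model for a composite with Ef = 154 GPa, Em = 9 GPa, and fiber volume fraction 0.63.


1/E2 = Vf/Ef + (1-Vf)/Em = 0.63/154 + 0.37/9
E2 = 22.12 GPa

22.12 GPa


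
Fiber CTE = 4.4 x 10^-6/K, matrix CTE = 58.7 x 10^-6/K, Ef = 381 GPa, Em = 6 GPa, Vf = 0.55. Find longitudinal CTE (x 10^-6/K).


E1 = Ef*Vf + Em*(1-Vf) = 212.25
alpha_1 = (alpha_f*Ef*Vf + alpha_m*Em*(1-Vf))/E1 = 5.09 x 10^-6/K

5.09 x 10^-6/K


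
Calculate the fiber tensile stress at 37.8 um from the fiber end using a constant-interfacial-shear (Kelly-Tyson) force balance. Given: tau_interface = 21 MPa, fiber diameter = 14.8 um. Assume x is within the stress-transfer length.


Force balance: sigma_f * (pi*d^2/4) = tau * (pi*d) * x  ->  sigma_f = 4 * tau * x / d
sigma_f = 4 * 21 * 37.8 / 14.8 = 214.5 MPa

214.5 MPa


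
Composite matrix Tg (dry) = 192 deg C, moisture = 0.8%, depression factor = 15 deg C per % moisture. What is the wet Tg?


Tg_wet = Tg_dry - k*moisture = 192 - 15*0.8 = 180.0 deg C

180.0 deg C


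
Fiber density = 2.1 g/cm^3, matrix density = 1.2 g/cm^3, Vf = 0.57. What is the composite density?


rho_c = rho_f*Vf + rho_m*(1-Vf) = 2.1*0.57 + 1.2*0.43 = 1.713 g/cm^3

1.713 g/cm^3


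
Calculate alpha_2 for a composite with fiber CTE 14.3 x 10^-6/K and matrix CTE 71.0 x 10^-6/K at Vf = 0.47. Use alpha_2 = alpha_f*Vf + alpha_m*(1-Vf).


alpha_2 = alpha_f*Vf + alpha_m*(1-Vf) = 14.3*0.47 + 71.0*0.53 = 44.4 x 10^-6/K

44.4 x 10^-6/K


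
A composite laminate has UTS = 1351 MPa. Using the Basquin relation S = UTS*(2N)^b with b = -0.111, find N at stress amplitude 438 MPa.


N = 0.5 * (S/UTS)^(1/b) = 0.5 * (438/1351)^(1/-0.111) = 12764.6288 cycles

12764.6288 cycles


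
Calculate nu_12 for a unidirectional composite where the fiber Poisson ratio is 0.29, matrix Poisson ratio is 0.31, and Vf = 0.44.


nu_12 = nu_f*Vf + nu_m*(1-Vf) = 0.29*0.44 + 0.31*0.56 = 0.3012

0.3012


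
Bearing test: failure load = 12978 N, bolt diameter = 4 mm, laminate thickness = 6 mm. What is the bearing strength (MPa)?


sigma_br = F/(d*h) = 12978/(4*6) = 540.8 MPa

540.8 MPa


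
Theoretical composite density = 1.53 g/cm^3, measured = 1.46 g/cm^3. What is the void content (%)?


Void% = (rho_theo - rho_actual)/rho_theo * 100 = (1.53 - 1.46)/1.53 * 100 = 4.58%

4.58%


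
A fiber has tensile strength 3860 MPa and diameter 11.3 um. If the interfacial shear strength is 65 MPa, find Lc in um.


Lc = sigma_f * d / (2 * tau_i) = 3860 * 11.3 / (2 * 65) = 335.5 um

335.5 um


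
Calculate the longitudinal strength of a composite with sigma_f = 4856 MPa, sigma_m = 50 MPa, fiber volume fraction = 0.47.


sigma_1 = sigma_f*Vf + sigma_m*(1-Vf) = 4856*0.47 + 50*0.53 = 2308.8 MPa

2308.8 MPa


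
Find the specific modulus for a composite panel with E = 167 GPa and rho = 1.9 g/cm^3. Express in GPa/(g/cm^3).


Specific stiffness = E/rho = 167/1.9 = 87.9 GPa/(g/cm^3)

87.9 GPa/(g/cm^3)


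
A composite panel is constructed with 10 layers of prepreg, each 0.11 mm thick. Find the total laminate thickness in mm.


h = n * t_ply = 10 * 0.11 = 1.1 mm

1.1 mm


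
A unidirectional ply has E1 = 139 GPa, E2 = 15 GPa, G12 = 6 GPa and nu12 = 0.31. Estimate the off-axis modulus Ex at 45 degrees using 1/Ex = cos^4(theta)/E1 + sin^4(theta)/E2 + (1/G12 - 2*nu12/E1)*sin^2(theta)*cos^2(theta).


cos^4(45) = 0.25, sin^4(45) = 0.25, sin^2(45)*cos^2(45) = 0.25
1/G12 - 2*nu12/E1 = 1/6 - 2*0.31/139 = 0.162206 GPa^-1
1/Ex = 0.25/139 + 0.25/15 + 0.162206*0.25 = 0.0590168 GPa^-1
Ex = 16.94 GPa

16.94 GPa


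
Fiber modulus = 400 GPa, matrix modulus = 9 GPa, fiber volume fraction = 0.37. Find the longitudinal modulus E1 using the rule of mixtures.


E1 = Ef*Vf + Em*(1-Vf) = 400*0.37 + 9*0.63 = 153.67 GPa

153.67 GPa


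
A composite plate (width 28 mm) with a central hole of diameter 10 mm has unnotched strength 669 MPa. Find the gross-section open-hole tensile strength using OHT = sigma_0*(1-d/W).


OHT = sigma_0*(1-d/W) = 669*(1-10/28) = 430.1 MPa

430.1 MPa


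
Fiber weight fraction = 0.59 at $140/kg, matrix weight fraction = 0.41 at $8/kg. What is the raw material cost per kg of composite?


Cost = cost_f*Wf + cost_m*Wm = 140*0.59 + 8*0.41 = $85.88/kg

$85.88/kg


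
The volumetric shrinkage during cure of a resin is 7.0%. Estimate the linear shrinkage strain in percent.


Linear shrinkage ≈ vol_shrink/3 = 7.0/3 = 2.333%

2.333%


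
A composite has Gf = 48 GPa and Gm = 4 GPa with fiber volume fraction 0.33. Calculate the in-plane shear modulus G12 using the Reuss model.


1/G12 = Vf/Gf + (1-Vf)/Gm = 0.33/48 + 0.67/4
G12 = 5.73 GPa

5.73 GPa


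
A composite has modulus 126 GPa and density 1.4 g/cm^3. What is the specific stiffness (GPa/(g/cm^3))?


Specific stiffness = E/rho = 126/1.4 = 90.0 GPa/(g/cm^3)

90.0 GPa/(g/cm^3)


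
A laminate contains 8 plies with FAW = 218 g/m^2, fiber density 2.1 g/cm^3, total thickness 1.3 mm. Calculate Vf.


Vf = n * FAW / (rho_f * h * 1000) = 8 * 218 / (2.1 * 1.3 * 1000) = 0.6388

0.6388


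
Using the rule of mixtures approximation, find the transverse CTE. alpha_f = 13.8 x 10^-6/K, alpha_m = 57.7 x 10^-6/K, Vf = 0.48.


alpha_2 = alpha_f*Vf + alpha_m*(1-Vf) = 13.8*0.48 + 57.7*0.52 = 36.6 x 10^-6/K

36.6 x 10^-6/K


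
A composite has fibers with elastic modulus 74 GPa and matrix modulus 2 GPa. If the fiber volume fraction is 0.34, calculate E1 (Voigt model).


E1 = Ef*Vf + Em*(1-Vf) = 74*0.34 + 2*0.66 = 26.48 GPa

26.48 GPa


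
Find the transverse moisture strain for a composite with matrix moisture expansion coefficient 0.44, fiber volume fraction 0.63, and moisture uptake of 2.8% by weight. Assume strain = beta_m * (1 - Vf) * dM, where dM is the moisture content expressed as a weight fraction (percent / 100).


dM = 2.8/100 = 0.028
strain = beta_m * (1-Vf) * dM = 0.44 * 0.37 * 0.028 = 0.0045584

0.0045584


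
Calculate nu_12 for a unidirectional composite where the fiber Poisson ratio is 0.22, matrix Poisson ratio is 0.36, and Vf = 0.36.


nu_12 = nu_f*Vf + nu_m*(1-Vf) = 0.22*0.36 + 0.36*0.64 = 0.3096

0.3096


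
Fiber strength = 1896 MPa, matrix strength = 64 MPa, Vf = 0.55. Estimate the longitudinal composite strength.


sigma_1 = sigma_f*Vf + sigma_m*(1-Vf) = 1896*0.55 + 64*0.45 = 1071.6 MPa

1071.6 MPa


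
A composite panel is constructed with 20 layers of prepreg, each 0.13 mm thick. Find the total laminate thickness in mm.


h = n * t_ply = 20 * 0.13 = 2.6 mm

2.6 mm


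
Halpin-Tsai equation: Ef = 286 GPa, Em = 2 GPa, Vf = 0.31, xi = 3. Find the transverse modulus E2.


eta = (Ef/Em - 1)/(Ef/Em + xi) = (143.0 - 1)/(143.0 + 3) = 0.9726
E2 = Em*(1+xi*eta*Vf)/(1-eta*Vf) = 5.45 GPa

5.45 GPa


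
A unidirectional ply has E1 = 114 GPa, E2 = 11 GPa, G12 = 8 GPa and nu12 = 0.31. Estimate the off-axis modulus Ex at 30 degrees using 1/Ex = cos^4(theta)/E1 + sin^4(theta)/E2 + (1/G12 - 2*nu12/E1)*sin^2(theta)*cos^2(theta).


cos^4(30) = 0.5625, sin^4(30) = 0.0625, sin^2(30)*cos^2(30) = 0.1875
1/G12 - 2*nu12/E1 = 1/8 - 2*0.31/114 = 0.119561 GPa^-1
1/Ex = 0.5625/114 + 0.0625/11 + 0.119561*0.1875 = 0.0330338 GPa^-1
Ex = 30.27 GPa

30.27 GPa


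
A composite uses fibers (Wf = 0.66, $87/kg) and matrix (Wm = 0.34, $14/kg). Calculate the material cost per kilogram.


Cost = cost_f*Wf + cost_m*Wm = 87*0.66 + 14*0.34 = $62.18/kg

$62.18/kg


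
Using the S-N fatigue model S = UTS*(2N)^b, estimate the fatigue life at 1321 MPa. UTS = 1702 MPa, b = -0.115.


N = 0.5 * (S/UTS)^(1/b) = 0.5 * (1321/1702)^(1/-0.115) = 4.5288 cycles

4.5288 cycles


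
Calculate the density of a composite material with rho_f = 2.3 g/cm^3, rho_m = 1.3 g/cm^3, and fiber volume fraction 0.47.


rho_c = rho_f*Vf + rho_m*(1-Vf) = 2.3*0.47 + 1.3*0.53 = 1.77 g/cm^3

1.77 g/cm^3


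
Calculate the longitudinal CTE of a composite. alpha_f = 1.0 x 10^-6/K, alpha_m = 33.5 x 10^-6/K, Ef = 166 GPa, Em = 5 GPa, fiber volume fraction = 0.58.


E1 = Ef*Vf + Em*(1-Vf) = 98.38
alpha_1 = (alpha_f*Ef*Vf + alpha_m*Em*(1-Vf))/E1 = 1.69 x 10^-6/K

1.69 x 10^-6/K


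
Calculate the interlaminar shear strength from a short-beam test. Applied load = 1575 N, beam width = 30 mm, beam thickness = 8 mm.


ILSS = 3F/(4bh) = 3*1575/(4*30*8) = 4.92 MPa

4.92 MPa


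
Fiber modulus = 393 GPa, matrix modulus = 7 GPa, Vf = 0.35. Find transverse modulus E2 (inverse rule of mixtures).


1/E2 = Vf/Ef + (1-Vf)/Em = 0.35/393 + 0.65/7
E2 = 10.67 GPa

10.67 GPa


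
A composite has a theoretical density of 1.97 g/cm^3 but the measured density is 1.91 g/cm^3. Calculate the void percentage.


Void% = (rho_theo - rho_actual)/rho_theo * 100 = (1.97 - 1.91)/1.97 * 100 = 3.05%

3.05%


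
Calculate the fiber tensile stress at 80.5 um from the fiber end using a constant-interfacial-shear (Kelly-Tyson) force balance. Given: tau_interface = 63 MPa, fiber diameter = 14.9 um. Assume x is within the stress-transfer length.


Force balance: sigma_f * (pi*d^2/4) = tau * (pi*d) * x  ->  sigma_f = 4 * tau * x / d
sigma_f = 4 * 63 * 80.5 / 14.9 = 1361.5 MPa

1361.5 MPa


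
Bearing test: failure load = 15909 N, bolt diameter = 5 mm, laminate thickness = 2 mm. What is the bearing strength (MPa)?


sigma_br = F/(d*h) = 15909/(5*2) = 1590.9 MPa

1590.9 MPa


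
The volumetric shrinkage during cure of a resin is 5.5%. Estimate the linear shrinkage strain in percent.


Linear shrinkage ≈ vol_shrink/3 = 5.5/3 = 1.833%

1.833%


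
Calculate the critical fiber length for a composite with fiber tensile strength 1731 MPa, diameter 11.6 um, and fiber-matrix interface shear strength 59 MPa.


Lc = sigma_f * d / (2 * tau_i) = 1731 * 11.6 / (2 * 59) = 170.2 um

170.2 um


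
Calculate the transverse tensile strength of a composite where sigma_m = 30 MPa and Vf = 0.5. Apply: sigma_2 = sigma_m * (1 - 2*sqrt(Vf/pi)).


factor = 1 - 2*sqrt(0.5/pi) = 0.2021
sigma_2 = 30 * 0.2021 = 6.06 MPa

6.06 MPa


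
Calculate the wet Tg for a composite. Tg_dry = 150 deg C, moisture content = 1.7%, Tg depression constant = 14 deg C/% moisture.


Tg_wet = Tg_dry - k*moisture = 150 - 14*1.7 = 126.2 deg C

126.2 deg C


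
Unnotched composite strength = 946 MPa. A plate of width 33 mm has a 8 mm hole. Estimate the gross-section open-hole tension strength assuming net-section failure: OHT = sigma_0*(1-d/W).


OHT = sigma_0*(1-d/W) = 946*(1-8/33) = 716.7 MPa

716.7 MPa


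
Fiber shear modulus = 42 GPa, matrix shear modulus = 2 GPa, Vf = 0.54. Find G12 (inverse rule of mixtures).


1/G12 = Vf/Gf + (1-Vf)/Gm = 0.54/42 + 0.46/2
G12 = 4.12 GPa

4.12 GPa


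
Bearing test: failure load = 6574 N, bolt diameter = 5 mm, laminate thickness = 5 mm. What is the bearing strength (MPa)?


sigma_br = F/(d*h) = 6574/(5*5) = 263.0 MPa

263.0 MPa


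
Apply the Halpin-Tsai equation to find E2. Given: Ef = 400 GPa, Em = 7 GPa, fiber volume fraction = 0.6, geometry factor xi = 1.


eta = (Ef/Em - 1)/(Ef/Em + xi) = (57.1429 - 1)/(57.1429 + 1) = 0.9656
E2 = Em*(1+xi*eta*Vf)/(1-eta*Vf) = 26.28 GPa

26.28 GPa


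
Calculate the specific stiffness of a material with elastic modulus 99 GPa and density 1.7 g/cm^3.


Specific stiffness = E/rho = 99/1.7 = 58.2 GPa/(g/cm^3)

58.2 GPa/(g/cm^3)


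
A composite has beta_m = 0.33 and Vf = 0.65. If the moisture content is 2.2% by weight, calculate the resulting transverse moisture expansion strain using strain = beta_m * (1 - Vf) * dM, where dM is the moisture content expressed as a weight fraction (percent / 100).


dM = 2.2/100 = 0.022
strain = beta_m * (1-Vf) * dM = 0.33 * 0.35 * 0.022 = 0.002541

0.002541


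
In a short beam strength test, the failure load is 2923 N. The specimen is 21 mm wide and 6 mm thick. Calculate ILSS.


ILSS = 3F/(4bh) = 3*2923/(4*21*6) = 17.4 MPa

17.4 MPa


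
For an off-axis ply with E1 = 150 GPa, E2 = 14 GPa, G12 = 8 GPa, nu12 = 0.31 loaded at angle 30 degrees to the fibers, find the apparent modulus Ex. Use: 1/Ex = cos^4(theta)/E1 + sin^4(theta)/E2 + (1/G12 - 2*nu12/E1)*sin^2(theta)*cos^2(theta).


cos^4(30) = 0.5625, sin^4(30) = 0.0625, sin^2(30)*cos^2(30) = 0.1875
1/G12 - 2*nu12/E1 = 1/8 - 2*0.31/150 = 0.120867 GPa^-1
1/Ex = 0.5625/150 + 0.0625/14 + 0.120867*0.1875 = 0.0308768 GPa^-1
Ex = 32.39 GPa

32.39 GPa


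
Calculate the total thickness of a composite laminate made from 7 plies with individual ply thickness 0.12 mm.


h = n * t_ply = 7 * 0.12 = 0.84 mm

0.84 mm


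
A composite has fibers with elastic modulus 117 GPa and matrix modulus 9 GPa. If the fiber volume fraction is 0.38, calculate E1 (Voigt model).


E1 = Ef*Vf + Em*(1-Vf) = 117*0.38 + 9*0.62 = 50.04 GPa

50.04 GPa


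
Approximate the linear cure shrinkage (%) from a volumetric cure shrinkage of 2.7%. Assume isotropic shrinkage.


Linear shrinkage ≈ vol_shrink/3 = 2.7/3 = 0.9%

0.9%


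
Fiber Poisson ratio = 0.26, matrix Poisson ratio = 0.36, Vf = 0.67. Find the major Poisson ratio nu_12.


nu_12 = nu_f*Vf + nu_m*(1-Vf) = 0.26*0.67 + 0.36*0.33 = 0.293

0.293


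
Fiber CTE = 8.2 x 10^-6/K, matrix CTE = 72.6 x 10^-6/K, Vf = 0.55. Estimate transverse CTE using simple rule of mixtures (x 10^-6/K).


alpha_2 = alpha_f*Vf + alpha_m*(1-Vf) = 8.2*0.55 + 72.6*0.45 = 37.2 x 10^-6/K

37.2 x 10^-6/K


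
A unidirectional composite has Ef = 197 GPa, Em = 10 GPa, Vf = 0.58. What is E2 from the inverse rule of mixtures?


1/E2 = Vf/Ef + (1-Vf)/Em = 0.58/197 + 0.42/10
E2 = 22.25 GPa

22.25 GPa


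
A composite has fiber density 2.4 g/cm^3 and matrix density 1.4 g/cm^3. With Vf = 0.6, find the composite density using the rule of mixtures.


rho_c = rho_f*Vf + rho_m*(1-Vf) = 2.4*0.6 + 1.4*0.4 = 2.0 g/cm^3

2.0 g/cm^3


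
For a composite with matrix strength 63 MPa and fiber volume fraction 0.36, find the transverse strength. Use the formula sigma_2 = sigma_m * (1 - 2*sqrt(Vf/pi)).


factor = 1 - 2*sqrt(0.36/pi) = 0.323
sigma_2 = 63 * 0.323 = 20.35 MPa

20.35 MPa


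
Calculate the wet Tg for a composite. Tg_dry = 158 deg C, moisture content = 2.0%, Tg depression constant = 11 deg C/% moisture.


Tg_wet = Tg_dry - k*moisture = 158 - 11*2.0 = 136.0 deg C

136.0 deg C


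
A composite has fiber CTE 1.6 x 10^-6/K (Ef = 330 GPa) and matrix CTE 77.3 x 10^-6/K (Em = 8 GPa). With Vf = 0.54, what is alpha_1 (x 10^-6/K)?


E1 = Ef*Vf + Em*(1-Vf) = 181.88
alpha_1 = (alpha_f*Ef*Vf + alpha_m*Em*(1-Vf))/E1 = 3.13 x 10^-6/K

3.13 x 10^-6/K


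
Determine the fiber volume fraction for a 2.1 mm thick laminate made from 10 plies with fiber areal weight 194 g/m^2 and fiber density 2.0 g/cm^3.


Vf = n * FAW / (rho_f * h * 1000) = 10 * 194 / (2.0 * 2.1 * 1000) = 0.4619

0.4619


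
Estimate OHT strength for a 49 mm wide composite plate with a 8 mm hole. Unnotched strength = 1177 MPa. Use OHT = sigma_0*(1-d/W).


OHT = sigma_0*(1-d/W) = 1177*(1-8/49) = 984.8 MPa

984.8 MPa


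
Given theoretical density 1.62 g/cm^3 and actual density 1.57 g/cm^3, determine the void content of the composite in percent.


Void% = (rho_theo - rho_actual)/rho_theo * 100 = (1.62 - 1.57)/1.62 * 100 = 3.09%

3.09%


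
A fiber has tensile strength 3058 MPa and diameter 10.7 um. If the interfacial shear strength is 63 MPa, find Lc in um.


Lc = sigma_f * d / (2 * tau_i) = 3058 * 10.7 / (2 * 63) = 259.7 um

259.7 um


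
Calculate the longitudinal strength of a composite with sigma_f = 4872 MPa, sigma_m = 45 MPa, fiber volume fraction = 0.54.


sigma_1 = sigma_f*Vf + sigma_m*(1-Vf) = 4872*0.54 + 45*0.46 = 2651.6 MPa

2651.6 MPa


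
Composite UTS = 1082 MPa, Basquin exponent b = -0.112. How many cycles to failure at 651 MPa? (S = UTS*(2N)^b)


N = 0.5 * (S/UTS)^(1/b) = 0.5 * (651/1082)^(1/-0.112) = 46.6687 cycles

46.6687 cycles


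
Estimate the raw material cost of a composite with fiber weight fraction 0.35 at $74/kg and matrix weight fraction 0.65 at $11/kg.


Cost = cost_f*Wf + cost_m*Wm = 74*0.35 + 11*0.65 = $33.05/kg

$33.05/kg


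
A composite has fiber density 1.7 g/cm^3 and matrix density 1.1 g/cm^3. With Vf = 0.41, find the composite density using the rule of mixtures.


rho_c = rho_f*Vf + rho_m*(1-Vf) = 1.7*0.41 + 1.1*0.59 = 1.346 g/cm^3

1.346 g/cm^3


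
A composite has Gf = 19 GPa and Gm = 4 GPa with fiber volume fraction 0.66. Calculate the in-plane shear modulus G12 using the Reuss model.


1/G12 = Vf/Gf + (1-Vf)/Gm = 0.66/19 + 0.34/4
G12 = 8.35 GPa

8.35 GPa


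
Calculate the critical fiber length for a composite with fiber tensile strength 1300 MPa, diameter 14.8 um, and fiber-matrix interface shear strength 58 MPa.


Lc = sigma_f * d / (2 * tau_i) = 1300 * 14.8 / (2 * 58) = 165.9 um

165.9 um


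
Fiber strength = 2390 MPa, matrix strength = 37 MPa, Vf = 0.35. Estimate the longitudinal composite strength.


sigma_1 = sigma_f*Vf + sigma_m*(1-Vf) = 2390*0.35 + 37*0.65 = 860.6 MPa

860.6 MPa


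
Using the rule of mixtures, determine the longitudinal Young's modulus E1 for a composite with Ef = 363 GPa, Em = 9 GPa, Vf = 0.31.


E1 = Ef*Vf + Em*(1-Vf) = 363*0.31 + 9*0.69 = 118.74 GPa

118.74 GPa


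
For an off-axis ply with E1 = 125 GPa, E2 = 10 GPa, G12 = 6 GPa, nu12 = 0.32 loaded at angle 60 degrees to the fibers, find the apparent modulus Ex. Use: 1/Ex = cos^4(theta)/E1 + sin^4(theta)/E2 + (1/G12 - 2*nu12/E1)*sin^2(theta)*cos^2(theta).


cos^4(60) = 0.0625, sin^4(60) = 0.5625, sin^2(60)*cos^2(60) = 0.1875
1/G12 - 2*nu12/E1 = 1/6 - 2*0.32/125 = 0.161547 GPa^-1
1/Ex = 0.0625/125 + 0.5625/10 + 0.161547*0.1875 = 0.08704 GPa^-1
Ex = 11.49 GPa

11.49 GPa


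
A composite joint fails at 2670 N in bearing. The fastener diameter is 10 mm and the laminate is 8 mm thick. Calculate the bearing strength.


sigma_br = F/(d*h) = 2670/(10*8) = 33.4 MPa

33.4 MPa


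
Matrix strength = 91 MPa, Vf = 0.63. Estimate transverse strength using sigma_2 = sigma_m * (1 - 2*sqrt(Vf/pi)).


factor = 1 - 2*sqrt(0.63/pi) = 0.1044
sigma_2 = 91 * 0.1044 = 9.5 MPa

9.5 MPa


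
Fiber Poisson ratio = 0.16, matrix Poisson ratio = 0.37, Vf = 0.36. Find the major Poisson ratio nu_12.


nu_12 = nu_f*Vf + nu_m*(1-Vf) = 0.16*0.36 + 0.37*0.64 = 0.2944

0.2944


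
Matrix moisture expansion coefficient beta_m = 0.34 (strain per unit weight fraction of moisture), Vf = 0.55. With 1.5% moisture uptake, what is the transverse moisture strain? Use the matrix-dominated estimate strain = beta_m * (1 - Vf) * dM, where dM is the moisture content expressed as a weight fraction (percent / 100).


dM = 1.5/100 = 0.015
strain = beta_m * (1-Vf) * dM = 0.34 * 0.45 * 0.015 = 0.002295

0.002295


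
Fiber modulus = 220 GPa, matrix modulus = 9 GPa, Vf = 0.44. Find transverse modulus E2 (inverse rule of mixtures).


1/E2 = Vf/Ef + (1-Vf)/Em = 0.44/220 + 0.56/9
E2 = 15.57 GPa

15.57 GPa


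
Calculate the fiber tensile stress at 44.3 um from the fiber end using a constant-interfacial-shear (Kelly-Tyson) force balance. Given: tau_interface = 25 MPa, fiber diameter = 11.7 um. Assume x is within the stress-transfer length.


Force balance: sigma_f * (pi*d^2/4) = tau * (pi*d) * x  ->  sigma_f = 4 * tau * x / d
sigma_f = 4 * 25 * 44.3 / 11.7 = 378.6 MPa

378.6 MPa


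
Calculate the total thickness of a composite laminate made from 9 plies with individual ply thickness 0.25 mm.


h = n * t_ply = 9 * 0.25 = 2.25 mm

2.25 mm


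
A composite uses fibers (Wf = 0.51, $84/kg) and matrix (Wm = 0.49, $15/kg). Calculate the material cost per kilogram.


Cost = cost_f*Wf + cost_m*Wm = 84*0.51 + 15*0.49 = $50.19/kg

$50.19/kg


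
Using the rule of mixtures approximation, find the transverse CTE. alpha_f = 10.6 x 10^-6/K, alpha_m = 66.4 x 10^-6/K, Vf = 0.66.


alpha_2 = alpha_f*Vf + alpha_m*(1-Vf) = 10.6*0.66 + 66.4*0.34 = 29.6 x 10^-6/K

29.6 x 10^-6/K


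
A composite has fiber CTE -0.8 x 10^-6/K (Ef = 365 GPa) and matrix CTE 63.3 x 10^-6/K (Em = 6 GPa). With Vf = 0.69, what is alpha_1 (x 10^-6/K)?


E1 = Ef*Vf + Em*(1-Vf) = 253.71
alpha_1 = (alpha_f*Ef*Vf + alpha_m*Em*(1-Vf))/E1 = -0.33 x 10^-6/K

-0.33 x 10^-6/K


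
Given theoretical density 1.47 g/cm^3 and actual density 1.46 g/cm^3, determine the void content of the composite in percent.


Void% = (rho_theo - rho_actual)/rho_theo * 100 = (1.47 - 1.46)/1.47 * 100 = 0.68%

0.68%


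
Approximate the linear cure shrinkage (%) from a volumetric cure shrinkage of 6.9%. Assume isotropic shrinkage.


Linear shrinkage ≈ vol_shrink/3 = 6.9/3 = 2.3%

2.3%


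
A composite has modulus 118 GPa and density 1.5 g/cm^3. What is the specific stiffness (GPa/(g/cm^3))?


Specific stiffness = E/rho = 118/1.5 = 78.7 GPa/(g/cm^3)

78.7 GPa/(g/cm^3)


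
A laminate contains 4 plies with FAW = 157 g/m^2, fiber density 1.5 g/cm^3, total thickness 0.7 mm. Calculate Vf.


Vf = n * FAW / (rho_f * h * 1000) = 4 * 157 / (1.5 * 0.7 * 1000) = 0.5981

0.5981


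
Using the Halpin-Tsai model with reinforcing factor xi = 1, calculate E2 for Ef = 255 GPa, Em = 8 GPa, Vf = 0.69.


eta = (Ef/Em - 1)/(Ef/Em + xi) = (31.875 - 1)/(31.875 + 1) = 0.9392
E2 = Em*(1+xi*eta*Vf)/(1-eta*Vf) = 37.46 GPa

37.46 GPa


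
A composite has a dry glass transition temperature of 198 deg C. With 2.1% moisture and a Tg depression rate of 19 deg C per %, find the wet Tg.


Tg_wet = Tg_dry - k*moisture = 198 - 19*2.1 = 158.1 deg C

158.1 deg C


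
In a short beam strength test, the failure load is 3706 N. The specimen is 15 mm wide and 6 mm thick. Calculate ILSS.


ILSS = 3F/(4bh) = 3*3706/(4*15*6) = 30.88 MPa

30.88 MPa


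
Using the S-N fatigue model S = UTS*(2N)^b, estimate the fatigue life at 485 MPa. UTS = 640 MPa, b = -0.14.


N = 0.5 * (S/UTS)^(1/b) = 0.5 * (485/640)^(1/-0.14) = 3.6245 cycles

3.6245 cycles


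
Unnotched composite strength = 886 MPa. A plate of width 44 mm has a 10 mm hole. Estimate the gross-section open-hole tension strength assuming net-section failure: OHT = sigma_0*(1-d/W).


OHT = sigma_0*(1-d/W) = 886*(1-10/44) = 684.6 MPa

684.6 MPa


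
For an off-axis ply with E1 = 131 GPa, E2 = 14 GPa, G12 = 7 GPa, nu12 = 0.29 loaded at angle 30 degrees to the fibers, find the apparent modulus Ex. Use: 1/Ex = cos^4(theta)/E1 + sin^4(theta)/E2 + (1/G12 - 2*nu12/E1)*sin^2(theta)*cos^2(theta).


cos^4(30) = 0.5625, sin^4(30) = 0.0625, sin^2(30)*cos^2(30) = 0.1875
1/G12 - 2*nu12/E1 = 1/7 - 2*0.29/131 = 0.13843 GPa^-1
1/Ex = 0.5625/131 + 0.0625/14 + 0.13843*0.1875 = 0.0347137 GPa^-1
Ex = 28.81 GPa

28.81 GPa


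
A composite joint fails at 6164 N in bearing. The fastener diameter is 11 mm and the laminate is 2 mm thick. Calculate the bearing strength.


sigma_br = F/(d*h) = 6164/(11*2) = 280.2 MPa

280.2 MPa


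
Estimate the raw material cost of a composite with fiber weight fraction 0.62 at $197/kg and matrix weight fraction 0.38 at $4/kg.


Cost = cost_f*Wf + cost_m*Wm = 197*0.62 + 4*0.38 = $123.66/kg

$123.66/kg


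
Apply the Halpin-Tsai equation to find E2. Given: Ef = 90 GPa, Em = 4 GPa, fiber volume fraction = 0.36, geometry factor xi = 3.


eta = (Ef/Em - 1)/(Ef/Em + xi) = (22.5 - 1)/(22.5 + 3) = 0.8431
E2 = Em*(1+xi*eta*Vf)/(1-eta*Vf) = 10.97 GPa

10.97 GPa


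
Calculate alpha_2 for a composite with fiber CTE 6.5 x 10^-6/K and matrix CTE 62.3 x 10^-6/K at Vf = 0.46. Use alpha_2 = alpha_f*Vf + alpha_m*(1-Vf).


alpha_2 = alpha_f*Vf + alpha_m*(1-Vf) = 6.5*0.46 + 62.3*0.54 = 36.6 x 10^-6/K

36.6 x 10^-6/K


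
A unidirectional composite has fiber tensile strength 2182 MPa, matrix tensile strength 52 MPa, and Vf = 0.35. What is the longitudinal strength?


sigma_1 = sigma_f*Vf + sigma_m*(1-Vf) = 2182*0.35 + 52*0.65 = 797.5 MPa

797.5 MPa


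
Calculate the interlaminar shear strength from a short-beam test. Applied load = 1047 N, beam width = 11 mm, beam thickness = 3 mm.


ILSS = 3F/(4bh) = 3*1047/(4*11*3) = 23.8 MPa

23.8 MPa


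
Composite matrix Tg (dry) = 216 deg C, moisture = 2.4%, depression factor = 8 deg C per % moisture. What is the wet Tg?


Tg_wet = Tg_dry - k*moisture = 216 - 8*2.4 = 196.8 deg C

196.8 deg C


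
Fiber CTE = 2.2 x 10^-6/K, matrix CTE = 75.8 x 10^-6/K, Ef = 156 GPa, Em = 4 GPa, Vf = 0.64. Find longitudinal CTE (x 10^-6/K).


E1 = Ef*Vf + Em*(1-Vf) = 101.28
alpha_1 = (alpha_f*Ef*Vf + alpha_m*Em*(1-Vf))/E1 = 3.25 x 10^-6/K

3.25 x 10^-6/K


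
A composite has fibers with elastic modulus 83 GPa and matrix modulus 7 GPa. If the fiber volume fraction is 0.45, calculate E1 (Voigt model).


E1 = Ef*Vf + Em*(1-Vf) = 83*0.45 + 7*0.55 = 41.2 GPa

41.2 GPa


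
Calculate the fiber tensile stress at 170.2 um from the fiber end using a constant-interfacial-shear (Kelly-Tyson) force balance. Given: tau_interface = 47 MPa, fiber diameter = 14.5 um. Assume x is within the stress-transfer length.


Force balance: sigma_f * (pi*d^2/4) = tau * (pi*d) * x  ->  sigma_f = 4 * tau * x / d
sigma_f = 4 * 47 * 170.2 / 14.5 = 2206.7 MPa

2206.7 MPa


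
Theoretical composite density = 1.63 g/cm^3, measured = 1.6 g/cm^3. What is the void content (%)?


Void% = (rho_theo - rho_actual)/rho_theo * 100 = (1.63 - 1.6)/1.63 * 100 = 1.84%

1.84%


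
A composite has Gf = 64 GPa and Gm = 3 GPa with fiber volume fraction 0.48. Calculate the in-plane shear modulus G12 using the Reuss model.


1/G12 = Vf/Gf + (1-Vf)/Gm = 0.48/64 + 0.52/3
G12 = 5.53 GPa

5.53 GPa


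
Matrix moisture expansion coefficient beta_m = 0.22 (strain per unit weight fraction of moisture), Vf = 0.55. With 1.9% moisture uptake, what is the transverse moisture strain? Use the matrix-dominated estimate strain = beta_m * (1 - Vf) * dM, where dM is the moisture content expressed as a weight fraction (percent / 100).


dM = 1.9/100 = 0.019
strain = beta_m * (1-Vf) * dM = 0.22 * 0.45 * 0.019 = 0.001881

0.001881


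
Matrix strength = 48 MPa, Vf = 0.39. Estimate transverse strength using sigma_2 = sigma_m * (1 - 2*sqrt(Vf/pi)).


factor = 1 - 2*sqrt(0.39/pi) = 0.2953
sigma_2 = 48 * 0.2953 = 14.18 MPa

14.18 MPa


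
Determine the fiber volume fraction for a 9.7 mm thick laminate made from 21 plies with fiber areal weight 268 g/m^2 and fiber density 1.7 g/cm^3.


Vf = n * FAW / (rho_f * h * 1000) = 21 * 268 / (1.7 * 9.7 * 1000) = 0.3413

0.3413


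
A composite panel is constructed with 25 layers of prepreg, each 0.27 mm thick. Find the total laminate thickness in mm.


h = n * t_ply = 25 * 0.27 = 6.75 mm

6.75 mm


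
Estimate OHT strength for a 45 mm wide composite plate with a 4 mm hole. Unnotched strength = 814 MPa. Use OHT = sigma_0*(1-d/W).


OHT = sigma_0*(1-d/W) = 814*(1-4/45) = 741.6 MPa

741.6 MPa


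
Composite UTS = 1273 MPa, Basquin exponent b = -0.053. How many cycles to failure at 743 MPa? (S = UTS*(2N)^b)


N = 0.5 * (S/UTS)^(1/b) = 0.5 * (743/1273)^(1/-0.053) = 12913.3148 cycles

12913.3148 cycles


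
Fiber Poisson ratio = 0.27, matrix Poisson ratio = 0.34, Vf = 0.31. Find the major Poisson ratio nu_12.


nu_12 = nu_f*Vf + nu_m*(1-Vf) = 0.27*0.31 + 0.34*0.69 = 0.3183

0.3183


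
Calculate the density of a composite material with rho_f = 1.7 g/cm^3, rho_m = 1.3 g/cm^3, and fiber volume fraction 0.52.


rho_c = rho_f*Vf + rho_m*(1-Vf) = 1.7*0.52 + 1.3*0.48 = 1.508 g/cm^3

1.508 g/cm^3


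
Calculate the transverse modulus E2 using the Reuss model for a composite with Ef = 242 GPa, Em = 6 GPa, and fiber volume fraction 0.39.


1/E2 = Vf/Ef + (1-Vf)/Em = 0.39/242 + 0.61/6
E2 = 9.68 GPa

9.68 GPa


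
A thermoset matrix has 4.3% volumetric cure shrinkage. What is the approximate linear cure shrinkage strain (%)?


Linear shrinkage ≈ vol_shrink/3 = 4.3/3 = 1.433%

1.433%


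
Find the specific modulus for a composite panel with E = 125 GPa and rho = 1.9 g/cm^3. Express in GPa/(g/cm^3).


Specific stiffness = E/rho = 125/1.9 = 65.8 GPa/(g/cm^3)

65.8 GPa/(g/cm^3)


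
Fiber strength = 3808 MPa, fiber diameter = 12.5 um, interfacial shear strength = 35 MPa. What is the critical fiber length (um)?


Lc = sigma_f * d / (2 * tau_i) = 3808 * 12.5 / (2 * 35) = 680.0 um

680.0 um


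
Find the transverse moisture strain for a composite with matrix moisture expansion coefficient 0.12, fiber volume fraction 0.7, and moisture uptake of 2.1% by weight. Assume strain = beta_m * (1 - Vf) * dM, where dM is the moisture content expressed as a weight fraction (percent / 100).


dM = 2.1/100 = 0.021
strain = beta_m * (1-Vf) * dM = 0.12 * 0.3 * 0.021 = 0.000756

0.000756


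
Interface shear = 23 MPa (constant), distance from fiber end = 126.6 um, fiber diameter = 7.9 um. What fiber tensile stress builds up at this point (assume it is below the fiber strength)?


Force balance: sigma_f * (pi*d^2/4) = tau * (pi*d) * x  ->  sigma_f = 4 * tau * x / d
sigma_f = 4 * 23 * 126.6 / 7.9 = 1474.3 MPa

1474.3 MPa


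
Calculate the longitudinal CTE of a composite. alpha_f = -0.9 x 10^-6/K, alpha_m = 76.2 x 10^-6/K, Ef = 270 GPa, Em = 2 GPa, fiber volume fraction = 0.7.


E1 = Ef*Vf + Em*(1-Vf) = 189.6
alpha_1 = (alpha_f*Ef*Vf + alpha_m*Em*(1-Vf))/E1 = -0.66 x 10^-6/K

-0.66 x 10^-6/K


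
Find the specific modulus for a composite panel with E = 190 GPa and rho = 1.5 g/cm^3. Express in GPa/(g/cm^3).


Specific stiffness = E/rho = 190/1.5 = 126.7 GPa/(g/cm^3)

126.7 GPa/(g/cm^3)


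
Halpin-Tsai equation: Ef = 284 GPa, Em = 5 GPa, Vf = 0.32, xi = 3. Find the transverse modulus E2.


eta = (Ef/Em - 1)/(Ef/Em + xi) = (56.8 - 1)/(56.8 + 3) = 0.9331
E2 = Em*(1+xi*eta*Vf)/(1-eta*Vf) = 13.51 GPa

13.51 GPa


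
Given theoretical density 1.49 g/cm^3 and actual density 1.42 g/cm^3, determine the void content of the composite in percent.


Void% = (rho_theo - rho_actual)/rho_theo * 100 = (1.49 - 1.42)/1.49 * 100 = 4.7%

4.7%


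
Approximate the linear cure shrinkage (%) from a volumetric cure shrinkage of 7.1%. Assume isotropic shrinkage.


Linear shrinkage ≈ vol_shrink/3 = 7.1/3 = 2.367%

2.367%


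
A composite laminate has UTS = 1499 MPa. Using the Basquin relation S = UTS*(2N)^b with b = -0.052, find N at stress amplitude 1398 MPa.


N = 0.5 * (S/UTS)^(1/b) = 0.5 * (1398/1499)^(1/-0.052) = 1.9123 cycles

1.9123 cycles


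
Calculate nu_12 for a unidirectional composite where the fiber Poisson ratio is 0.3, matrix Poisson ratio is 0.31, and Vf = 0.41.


nu_12 = nu_f*Vf + nu_m*(1-Vf) = 0.3*0.41 + 0.31*0.59 = 0.3059

0.3059


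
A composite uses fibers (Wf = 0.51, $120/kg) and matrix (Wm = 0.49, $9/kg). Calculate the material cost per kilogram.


Cost = cost_f*Wf + cost_m*Wm = 120*0.51 + 9*0.49 = $65.61/kg

$65.61/kg


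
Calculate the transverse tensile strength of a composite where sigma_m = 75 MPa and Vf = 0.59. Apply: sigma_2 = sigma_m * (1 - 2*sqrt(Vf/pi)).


factor = 1 - 2*sqrt(0.59/pi) = 0.1333
sigma_2 = 75 * 0.1333 = 10.0 MPa

10.0 MPa


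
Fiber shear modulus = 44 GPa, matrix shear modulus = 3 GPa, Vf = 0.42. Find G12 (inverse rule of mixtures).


1/G12 = Vf/Gf + (1-Vf)/Gm = 0.42/44 + 0.58/3
G12 = 4.93 GPa

4.93 GPa


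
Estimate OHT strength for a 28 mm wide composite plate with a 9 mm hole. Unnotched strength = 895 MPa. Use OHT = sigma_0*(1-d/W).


OHT = sigma_0*(1-d/W) = 895*(1-9/28) = 607.3 MPa

607.3 MPa


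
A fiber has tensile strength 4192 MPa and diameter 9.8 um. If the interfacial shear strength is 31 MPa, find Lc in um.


Lc = sigma_f * d / (2 * tau_i) = 4192 * 9.8 / (2 * 31) = 662.6 um

662.6 um


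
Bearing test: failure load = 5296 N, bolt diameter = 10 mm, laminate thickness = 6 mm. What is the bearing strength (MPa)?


sigma_br = F/(d*h) = 5296/(10*6) = 88.3 MPa

88.3 MPa


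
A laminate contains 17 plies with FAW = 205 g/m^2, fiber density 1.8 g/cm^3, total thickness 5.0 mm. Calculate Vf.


Vf = n * FAW / (rho_f * h * 1000) = 17 * 205 / (1.8 * 5.0 * 1000) = 0.3872

0.3872


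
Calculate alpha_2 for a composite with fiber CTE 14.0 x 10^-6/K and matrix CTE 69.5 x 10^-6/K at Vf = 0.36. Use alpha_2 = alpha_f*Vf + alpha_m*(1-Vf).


alpha_2 = alpha_f*Vf + alpha_m*(1-Vf) = 14.0*0.36 + 69.5*0.64 = 49.5 x 10^-6/K

49.5 x 10^-6/K
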